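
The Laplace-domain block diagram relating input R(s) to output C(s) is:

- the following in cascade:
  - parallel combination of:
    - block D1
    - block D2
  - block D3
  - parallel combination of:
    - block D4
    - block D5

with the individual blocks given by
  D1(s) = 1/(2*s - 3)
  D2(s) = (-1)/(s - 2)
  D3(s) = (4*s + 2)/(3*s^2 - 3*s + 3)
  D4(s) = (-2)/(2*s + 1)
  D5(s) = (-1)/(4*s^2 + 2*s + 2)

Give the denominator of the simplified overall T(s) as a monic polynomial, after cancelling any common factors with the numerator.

1. combine D1, D2 in parallel: (1 - s)/(2*s^2 - 7*s + 6)
2. add D4, D5 (parallel): (-8*s^2 - 6*s - 5)/(8*s^3 + 8*s^2 + 6*s + 2)
3. series reduction of (D1+D2), D3, (D4+D5): (8*s^3 - 2*s^2 - s - 5)/(12*s^6 - 48*s^5 + 69*s^4 - 60*s^3 + 42*s^2 - 21*s + 18)
T(s) is the step-3 result (common factors already cancelled). Leading coefficient of the denominator: 12. Divide through by 12 for the monic polynomial.

Answer: s^6 - 4*s^5 + 23*s^4/4 - 5*s^3 + 7*s^2/2 - 7*s/4 + 3/2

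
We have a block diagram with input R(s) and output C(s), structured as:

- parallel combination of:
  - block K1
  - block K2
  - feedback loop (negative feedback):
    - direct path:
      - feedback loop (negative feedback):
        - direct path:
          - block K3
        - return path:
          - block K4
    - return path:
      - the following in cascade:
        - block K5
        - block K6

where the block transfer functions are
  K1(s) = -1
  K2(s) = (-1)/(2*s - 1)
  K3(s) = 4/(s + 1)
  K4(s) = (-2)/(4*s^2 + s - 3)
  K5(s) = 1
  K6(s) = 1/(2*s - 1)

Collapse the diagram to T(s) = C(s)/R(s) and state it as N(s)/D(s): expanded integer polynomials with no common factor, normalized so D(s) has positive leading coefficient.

Step 1: collapse the loop (K3 forward, K4 return) -> (16*s^2 + 4*s - 12)/(4*s^3 + 5*s^2 - 2*s - 11)
Step 2: cascade K5, K6 -> 1/(2*s - 1)
Step 3: apply the feedback formula to [K3/(1+K3*K4)], (K5*K6) -> (32*s^3 - 8*s^2 - 28*s + 12)/(8*s^4 + 6*s^3 + 7*s^2 - 16*s - 1)
Step 4: sum the parallel branches K1, K2, [[K3/(1+K3*K4)]/(1+[K3/(1+K3*K4)]*(K5*K6))]; the result is T(s) itself (integer coefficients, no common factor, positive leading denominator coefficient)

Final answer: (-16*s^5 + 52*s^4 - 62*s^3 - 16*s^2 + 54*s - 12)/(16*s^5 + 4*s^4 + 8*s^3 - 39*s^2 + 14*s + 1)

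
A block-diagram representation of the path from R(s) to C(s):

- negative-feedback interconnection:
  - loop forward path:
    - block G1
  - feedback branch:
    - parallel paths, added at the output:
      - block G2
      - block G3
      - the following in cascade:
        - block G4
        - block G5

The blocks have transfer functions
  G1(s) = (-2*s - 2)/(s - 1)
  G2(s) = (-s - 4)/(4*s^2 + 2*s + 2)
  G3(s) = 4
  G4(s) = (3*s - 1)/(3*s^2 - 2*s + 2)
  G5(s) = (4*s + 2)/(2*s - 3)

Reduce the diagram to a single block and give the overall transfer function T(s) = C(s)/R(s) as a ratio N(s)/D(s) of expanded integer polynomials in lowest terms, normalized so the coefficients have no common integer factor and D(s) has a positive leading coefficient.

Step 1 - multiply G4, G5 (series); result (12*s^2 + 2*s - 2)/(6*s^3 - 13*s^2 + 10*s - 6)
Step 2 - reduce the parallel group G2, G3, (G4*G5); result (96*s^5 - 118*s^4 + 125*s^3 - 58*s^2 - 2*s - 28)/(24*s^5 - 40*s^4 + 26*s^3 - 30*s^2 + 8*s - 12)
Step 3 - collapse the loop (G1 forward, (G2+G3+(G4*G5)) return) - this is the overall T(s), already in the required normalized form

Answer: (24*s^6 - 16*s^5 - 14*s^4 - 4*s^3 - 22*s^2 - 4*s - 12)/(84*s^6 + 10*s^5 - 26*s^4 + 95*s^3 - 79*s^2 - 20*s - 34)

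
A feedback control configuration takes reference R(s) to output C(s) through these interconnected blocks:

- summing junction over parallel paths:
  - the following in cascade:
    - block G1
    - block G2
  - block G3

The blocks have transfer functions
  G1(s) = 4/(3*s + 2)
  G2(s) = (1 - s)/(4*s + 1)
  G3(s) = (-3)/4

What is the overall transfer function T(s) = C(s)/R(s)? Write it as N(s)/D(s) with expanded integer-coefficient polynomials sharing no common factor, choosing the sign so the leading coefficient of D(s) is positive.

The answer is (-36*s^2 - 49*s + 10)/(48*s^2 + 44*s + 8).

Reasoning:
(1) cascade G1, G2, giving (4 - 4*s)/(12*s^2 + 11*s + 2)
(2) parallel reduction of (G1*G2), G3, giving the overall T(s)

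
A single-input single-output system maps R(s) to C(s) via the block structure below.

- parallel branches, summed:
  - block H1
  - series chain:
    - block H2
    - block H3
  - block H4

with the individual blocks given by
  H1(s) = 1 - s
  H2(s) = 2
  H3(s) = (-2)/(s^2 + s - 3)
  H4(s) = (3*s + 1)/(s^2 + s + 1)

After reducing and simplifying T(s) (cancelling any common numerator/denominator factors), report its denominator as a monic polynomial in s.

Answer: s^4 + 2*s^3 - s^2 - 2*s - 3

Working:
Step 1 - cascade H2, H3, giving (-4)/(s^2 + s - 3)
Step 2 - sum the parallel branches H1, (H2*H3), H4, giving (-s^5 - s^4 + 6*s^3 + s^2 - 11*s - 10)/(s^4 + 2*s^3 - s^2 - 2*s - 3)
T(s) is the step-2 result (common factors already cancelled). Leading coefficient of the denominator: 1, so no rescaling is needed.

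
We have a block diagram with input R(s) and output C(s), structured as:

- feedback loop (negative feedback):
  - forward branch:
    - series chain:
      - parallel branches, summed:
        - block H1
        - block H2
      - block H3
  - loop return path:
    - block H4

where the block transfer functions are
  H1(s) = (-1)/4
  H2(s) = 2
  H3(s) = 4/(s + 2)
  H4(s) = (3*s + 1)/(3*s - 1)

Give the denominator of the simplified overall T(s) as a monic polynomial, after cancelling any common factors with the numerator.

Answer: s^2 + 26*s/3 + 5/3

Working:
1. sum the parallel branches H1, H2 -> 7/4
2. multiply (H1+H2), H3 (series) -> 7/(s + 2)
3. feedback reduction of ((H1+H2)*H3), H4 -> (21*s - 7)/(3*s^2 + 26*s + 5)
T(s) is the step-3 result (common factors already cancelled). Leading coefficient of the denominator: 3. Divide through by 3 for the monic polynomial.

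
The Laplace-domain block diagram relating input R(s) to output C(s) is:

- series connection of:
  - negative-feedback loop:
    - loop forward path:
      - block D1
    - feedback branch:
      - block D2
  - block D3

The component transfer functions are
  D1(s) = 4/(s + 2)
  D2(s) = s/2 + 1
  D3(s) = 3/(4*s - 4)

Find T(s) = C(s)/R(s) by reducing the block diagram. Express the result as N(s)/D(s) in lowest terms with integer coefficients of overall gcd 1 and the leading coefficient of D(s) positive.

Reducing step by step:

[1] collapse the loop (D1 forward, D2 return) gives 4/(3*s + 6)
[2] reduce the series chain [D1/(1+D1*D2)], D3, which is the overall transfer function T(s) = C(s)/R(s) in lowest terms

Answer: 1/(s^2 + s - 2)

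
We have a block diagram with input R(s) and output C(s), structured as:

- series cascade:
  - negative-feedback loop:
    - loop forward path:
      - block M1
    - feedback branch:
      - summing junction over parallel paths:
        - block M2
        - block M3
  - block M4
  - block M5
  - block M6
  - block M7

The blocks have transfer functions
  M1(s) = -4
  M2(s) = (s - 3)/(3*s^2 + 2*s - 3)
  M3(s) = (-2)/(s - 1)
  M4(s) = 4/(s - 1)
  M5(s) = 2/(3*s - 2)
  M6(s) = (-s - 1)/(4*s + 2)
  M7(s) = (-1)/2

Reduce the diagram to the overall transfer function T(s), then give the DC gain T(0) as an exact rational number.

Reducing step by step:

Step 1: reduce the parallel group M2, M3 = (-5*s^2 - 8*s + 9)/(3*s^3 - s^2 - 5*s + 3)
Step 2: reduce the feedback loop with forward M1 and return (M2+M3) = (-12*s^3 + 4*s^2 + 20*s - 12)/(3*s^3 + 19*s^2 + 27*s - 33)
Step 3: series reduction of [M1/(1+M1*(M2+M3))], M4, M5, M6, M7 = (-24*s^3 - 40*s^2 + 8*s + 24)/(18*s^5 + 111*s^4 + 137*s^3 - 263*s^2 - 21*s + 66)
The step-3 result is T(s). Setting s = 0: T(0) = 24/66 = 4/11.

Answer: 4/11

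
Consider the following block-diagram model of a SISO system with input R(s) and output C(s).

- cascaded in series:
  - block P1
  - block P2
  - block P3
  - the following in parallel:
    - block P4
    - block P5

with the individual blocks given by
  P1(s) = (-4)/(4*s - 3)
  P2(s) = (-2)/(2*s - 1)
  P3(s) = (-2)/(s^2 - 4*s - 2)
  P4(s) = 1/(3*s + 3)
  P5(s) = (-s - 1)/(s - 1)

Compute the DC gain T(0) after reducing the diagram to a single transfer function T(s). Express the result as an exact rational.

[1] combine P4, P5 in parallel -> (-3*s^2 - 5*s - 4)/(3*s^2 - 3)
[2] combine P1, P2, P3, (P4+P5) in series -> (48*s^2 + 80*s + 64)/(24*s^6 - 126*s^5 + 57*s^4 + 150*s^3 - 99*s^2 - 24*s + 18)
That last expression is T(s); at s = 0 only the constant terms survive, so T(0) = 64/18 = 32/9.

Therefore the answer is 32/9.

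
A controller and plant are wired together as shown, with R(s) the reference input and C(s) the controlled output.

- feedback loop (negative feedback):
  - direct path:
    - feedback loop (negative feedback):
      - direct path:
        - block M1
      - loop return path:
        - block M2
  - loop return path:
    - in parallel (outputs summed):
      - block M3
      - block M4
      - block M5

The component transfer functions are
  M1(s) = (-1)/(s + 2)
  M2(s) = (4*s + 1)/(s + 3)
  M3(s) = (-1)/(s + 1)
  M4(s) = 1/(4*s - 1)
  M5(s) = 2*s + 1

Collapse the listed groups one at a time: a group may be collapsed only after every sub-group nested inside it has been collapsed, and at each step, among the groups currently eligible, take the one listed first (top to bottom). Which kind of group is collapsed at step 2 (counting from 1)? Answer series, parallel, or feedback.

(1) collapse the loop (M1 forward, M2 return)
(2) combine M3, M4, M5 in parallel
(3) feedback reduction of [M1/(1+M1*M2)], (M3+M4+M5)
Step 2: parallel.

Hence the answer: parallel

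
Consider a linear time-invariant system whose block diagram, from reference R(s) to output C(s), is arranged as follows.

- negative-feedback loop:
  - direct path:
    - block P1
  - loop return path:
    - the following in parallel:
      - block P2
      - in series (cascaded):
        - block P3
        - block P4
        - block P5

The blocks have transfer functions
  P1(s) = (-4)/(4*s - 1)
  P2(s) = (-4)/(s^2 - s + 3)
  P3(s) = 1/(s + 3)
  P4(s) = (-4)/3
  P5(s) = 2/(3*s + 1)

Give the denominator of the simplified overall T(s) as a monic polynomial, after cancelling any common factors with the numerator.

Step 1. multiply P3, P4, P5 (series) -> (-8)/(9*s^2 + 30*s + 9)
Step 2. combine P2, (P3*P4*P5) in parallel -> (-44*s^2 - 112*s - 60)/(9*s^4 + 21*s^3 + 6*s^2 + 81*s + 27)
Step 3. collapse the loop (P1 forward, (P2+(P3*P4*P5)) return) -> (-36*s^4 - 84*s^3 - 24*s^2 - 324*s - 108)/(36*s^5 + 75*s^4 + 3*s^3 + 494*s^2 + 475*s + 213)
That last expression is T(s), already simplified. Scaling its denominator by 1/36 (the reciprocal of the leading coefficient) yields the monic denominator.

Final answer: s^5 + 25*s^4/12 + s^3/12 + 247*s^2/18 + 475*s/36 + 71/12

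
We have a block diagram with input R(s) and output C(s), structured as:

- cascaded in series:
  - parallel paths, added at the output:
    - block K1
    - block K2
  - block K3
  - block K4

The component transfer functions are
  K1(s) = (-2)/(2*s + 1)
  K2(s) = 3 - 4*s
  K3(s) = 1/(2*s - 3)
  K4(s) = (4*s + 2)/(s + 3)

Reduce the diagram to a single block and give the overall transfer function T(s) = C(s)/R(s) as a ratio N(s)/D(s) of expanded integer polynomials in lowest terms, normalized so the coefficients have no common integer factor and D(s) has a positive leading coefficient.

Answer: (-16*s^2 + 4*s + 2)/(2*s^2 + 3*s - 9)

Working:
Step 1 - combine K1, K2 in parallel gives (-8*s^2 + 2*s + 1)/(2*s + 1)
Step 2 - series reduction of (K1+K2), K3, K4; the result is T(s) itself (integer coefficients, no common factor, positive leading denominator coefficient)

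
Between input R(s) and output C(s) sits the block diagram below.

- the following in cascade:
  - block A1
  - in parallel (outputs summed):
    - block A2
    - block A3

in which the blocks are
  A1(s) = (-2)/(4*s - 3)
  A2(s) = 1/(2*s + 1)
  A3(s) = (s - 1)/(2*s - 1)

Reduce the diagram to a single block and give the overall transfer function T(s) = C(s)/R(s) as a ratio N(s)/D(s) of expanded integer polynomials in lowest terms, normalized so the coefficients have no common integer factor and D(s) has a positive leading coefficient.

Step 1: add A2, A3 (parallel), giving (2*s^2 + s - 2)/(4*s^2 - 1)
Step 2: multiply A1, (A2+A3) (series) - this is the overall T(s), already in the required normalized form

Answer: (-4*s^2 - 2*s + 4)/(16*s^3 - 12*s^2 - 4*s + 3)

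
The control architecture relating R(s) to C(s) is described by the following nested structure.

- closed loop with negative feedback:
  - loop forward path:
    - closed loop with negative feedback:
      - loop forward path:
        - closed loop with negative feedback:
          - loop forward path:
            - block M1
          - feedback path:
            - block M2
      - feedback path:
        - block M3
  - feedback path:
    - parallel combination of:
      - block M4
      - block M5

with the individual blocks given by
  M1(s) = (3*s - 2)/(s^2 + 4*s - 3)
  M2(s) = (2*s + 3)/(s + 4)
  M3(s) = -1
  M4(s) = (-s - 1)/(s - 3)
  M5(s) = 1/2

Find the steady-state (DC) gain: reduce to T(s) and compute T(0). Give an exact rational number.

Answer: 12/25

Working:
1. reduce the feedback loop with forward M1 and return M2 gives (3*s^2 + 10*s - 8)/(s^3 + 14*s^2 + 18*s - 18)
2. feedback reduction of [M1/(1+M1*M2)], M3 gives (3*s^2 + 10*s - 8)/(s^3 + 11*s^2 + 8*s - 10)
3. add M4, M5 (parallel) gives (-s - 5)/(2*s - 6)
4. close the feedback loop around [[M1/(1+M1*M2)]/(1+[M1/(1+M1*M2)]*M3)], (M4+M5) gives (6*s^3 + 2*s^2 - 76*s + 48)/(2*s^4 + 13*s^3 - 75*s^2 - 110*s + 100)
DC gain: substitute s = 0 into T(s) from step 4: T(0) = 48/100 = 12/25.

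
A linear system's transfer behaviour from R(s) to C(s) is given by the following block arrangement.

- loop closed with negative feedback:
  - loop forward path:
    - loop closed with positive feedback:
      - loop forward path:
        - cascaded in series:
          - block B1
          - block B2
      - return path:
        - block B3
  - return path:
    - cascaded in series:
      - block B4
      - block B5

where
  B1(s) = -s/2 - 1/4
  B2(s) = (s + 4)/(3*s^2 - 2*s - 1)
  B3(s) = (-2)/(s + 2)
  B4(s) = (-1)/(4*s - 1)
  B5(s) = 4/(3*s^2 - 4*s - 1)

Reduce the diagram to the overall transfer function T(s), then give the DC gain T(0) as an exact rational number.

Step 1. cascade B1, B2, giving (-2*s^2 - 9*s - 4)/(12*s^2 - 8*s - 4)
Step 2. apply the feedback formula to (B1*B2), B3, giving (-2*s^3 - 13*s^2 - 22*s - 8)/(12*s^3 + 12*s^2 - 38*s - 16)
Step 3. cascade B4, B5, giving (-4)/(12*s^3 - 19*s^2 + 1)
Step 4. reduce the feedback loop with forward [(B1*B2)/(1-(B1*B2)*B3)] and return (B4*B5), giving (-24*s^6 - 118*s^5 - 17*s^4 + 320*s^3 + 139*s^2 - 22*s - 8)/(144*s^6 - 84*s^5 - 684*s^4 + 550*s^3 + 368*s^2 + 50*s + 16)
The step-4 result is T(s). Setting s = 0: T(0) = -8/16 = -1/2.

Hence the answer: -1/2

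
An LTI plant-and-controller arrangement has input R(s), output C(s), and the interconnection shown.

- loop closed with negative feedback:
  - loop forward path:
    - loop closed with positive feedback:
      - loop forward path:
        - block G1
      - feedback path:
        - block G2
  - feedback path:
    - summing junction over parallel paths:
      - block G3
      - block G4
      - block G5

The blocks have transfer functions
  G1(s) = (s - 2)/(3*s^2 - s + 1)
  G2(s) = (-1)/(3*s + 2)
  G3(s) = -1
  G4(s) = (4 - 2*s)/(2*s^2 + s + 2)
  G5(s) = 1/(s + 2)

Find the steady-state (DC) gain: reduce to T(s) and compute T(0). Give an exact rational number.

1. feedback reduction of G1, G2: (3*s^2 - 4*s - 4)/(9*s^3 + 3*s^2 + 2*s)
2. combine G3, G4, G5 in parallel: (-2*s^3 - 5*s^2 - 3*s + 6)/(2*s^3 + 5*s^2 + 4*s + 4)
3. close the feedback loop around [G1/(1-G1*G2)], (G3+G4+G5): (6*s^5 + 7*s^4 - 16*s^3 - 24*s^2 - 32*s - 16)/(18*s^6 + 45*s^5 + 48*s^4 + 77*s^3 + 70*s^2 - 4*s - 24)
The step-3 result is T(s). Setting s = 0: T(0) = -16/(-24) = 2/3.

Hence the answer: 2/3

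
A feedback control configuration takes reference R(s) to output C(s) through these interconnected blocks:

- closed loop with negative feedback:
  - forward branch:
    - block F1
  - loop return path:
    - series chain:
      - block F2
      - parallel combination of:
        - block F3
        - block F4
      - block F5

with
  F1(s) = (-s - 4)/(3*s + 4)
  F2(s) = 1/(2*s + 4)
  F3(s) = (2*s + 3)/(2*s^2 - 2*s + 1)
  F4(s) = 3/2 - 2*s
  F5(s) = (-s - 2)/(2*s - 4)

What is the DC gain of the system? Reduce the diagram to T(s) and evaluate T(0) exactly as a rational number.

1. sum the parallel branches F3, F4 = (-8*s^3 + 14*s^2 - 6*s + 9)/(4*s^2 - 4*s + 2)
2. multiply F2, (F3+F4), F5 (series) = (8*s^3 - 14*s^2 + 6*s - 9)/(16*s^3 - 48*s^2 + 40*s - 16)
3. collapse the loop (F1 forward, (F2*(F3+F4)*F5) return) = (-16*s^4 - 16*s^3 + 152*s^2 - 144*s + 64)/(40*s^4 - 98*s^3 - 22*s^2 + 97*s - 28)
Evaluating the step-3 result (the overall T(s)) at s = 0 gives T(0) = 64/(-28) = -16/7.

Hence the answer: -16/7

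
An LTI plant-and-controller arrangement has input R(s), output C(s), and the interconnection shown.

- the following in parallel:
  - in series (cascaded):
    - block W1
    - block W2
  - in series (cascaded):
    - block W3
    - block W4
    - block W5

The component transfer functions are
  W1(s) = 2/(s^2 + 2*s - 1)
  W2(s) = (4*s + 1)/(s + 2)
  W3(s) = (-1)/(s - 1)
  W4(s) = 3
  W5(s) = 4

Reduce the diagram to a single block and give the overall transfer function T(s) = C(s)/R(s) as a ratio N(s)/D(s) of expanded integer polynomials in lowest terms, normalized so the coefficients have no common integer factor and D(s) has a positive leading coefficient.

Step 1. cascade W1, W2: (8*s + 2)/(s^3 + 4*s^2 + 3*s - 2)
Step 2. multiply W3, W4, W5 (series): (-12)/(s - 1)
Step 3. reduce the parallel group (W1*W2), (W3*W4*W5), giving the overall T(s)

Answer: (-12*s^3 - 40*s^2 - 42*s + 22)/(s^4 + 3*s^3 - s^2 - 5*s + 2)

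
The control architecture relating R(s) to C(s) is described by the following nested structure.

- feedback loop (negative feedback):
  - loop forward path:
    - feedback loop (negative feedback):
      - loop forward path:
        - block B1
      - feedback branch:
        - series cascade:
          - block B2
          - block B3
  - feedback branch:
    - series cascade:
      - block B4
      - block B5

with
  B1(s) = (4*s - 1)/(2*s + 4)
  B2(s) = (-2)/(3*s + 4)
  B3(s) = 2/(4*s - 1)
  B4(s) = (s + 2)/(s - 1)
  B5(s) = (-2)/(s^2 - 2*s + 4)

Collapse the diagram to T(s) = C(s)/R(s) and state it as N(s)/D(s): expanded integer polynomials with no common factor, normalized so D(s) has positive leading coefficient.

First reduce the diagram to T(s).

(1) series reduction of B2, B3 = (-4)/(12*s^2 + 13*s - 4)
(2) apply the feedback formula to B1, (B2*B3) = (12*s^2 + 13*s - 4)/(6*s^2 + 20*s + 12)
(3) combine B4, B5 in series = (-2*s - 4)/(s^3 - 3*s^2 + 6*s - 4)
(4) reduce the feedback loop with forward [B1/(1+B1*(B2*B3))] and return (B4*B5): this yields T(s), and no further normalization is needed

Answer: (12*s^5 - 23*s^4 + 29*s^3 + 42*s^2 - 76*s + 16)/(6*s^5 + 2*s^4 - 36*s^3 - 14*s^2 - 52*s - 32)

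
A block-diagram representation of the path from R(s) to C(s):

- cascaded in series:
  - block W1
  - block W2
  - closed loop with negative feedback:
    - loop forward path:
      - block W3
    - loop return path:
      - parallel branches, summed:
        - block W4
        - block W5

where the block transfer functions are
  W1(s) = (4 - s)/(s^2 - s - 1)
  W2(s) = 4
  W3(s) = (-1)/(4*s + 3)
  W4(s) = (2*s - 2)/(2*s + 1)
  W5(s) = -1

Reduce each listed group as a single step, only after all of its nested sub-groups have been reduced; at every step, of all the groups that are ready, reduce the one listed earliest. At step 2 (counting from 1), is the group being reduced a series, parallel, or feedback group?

Step 1: combine W4, W5 in parallel
Step 2: feedback reduction of W3, (W4+W5)
Step 3: reduce the series chain W1, W2, [W3/(1+W3*(W4+W5))]
So the answer for step 2 is feedback.

Hence the answer: feedback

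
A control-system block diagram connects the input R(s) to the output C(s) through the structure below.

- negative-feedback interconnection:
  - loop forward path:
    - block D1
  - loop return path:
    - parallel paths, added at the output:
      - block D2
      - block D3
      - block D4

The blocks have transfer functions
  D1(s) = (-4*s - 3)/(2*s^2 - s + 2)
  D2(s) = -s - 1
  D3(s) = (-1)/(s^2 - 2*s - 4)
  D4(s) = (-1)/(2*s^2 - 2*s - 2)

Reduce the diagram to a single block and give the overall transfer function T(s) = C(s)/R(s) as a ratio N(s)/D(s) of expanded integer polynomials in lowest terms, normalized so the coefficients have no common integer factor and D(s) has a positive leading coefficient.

1. sum the parallel branches D2, D3, D4 gives (-2*s^5 + 4*s^4 + 12*s^3 - 9*s^2 - 16*s - 2)/(2*s^4 - 6*s^3 - 6*s^2 + 12*s + 8)
2. close the feedback loop around D1, (D2+D3+D4), which is the overall transfer function T(s) = C(s)/R(s) in lowest terms

Hence the answer: (-8*s^5 + 18*s^4 + 42*s^3 - 30*s^2 - 68*s - 24)/(12*s^6 - 24*s^5 - 62*s^4 + 18*s^3 + 83*s^2 + 72*s + 22)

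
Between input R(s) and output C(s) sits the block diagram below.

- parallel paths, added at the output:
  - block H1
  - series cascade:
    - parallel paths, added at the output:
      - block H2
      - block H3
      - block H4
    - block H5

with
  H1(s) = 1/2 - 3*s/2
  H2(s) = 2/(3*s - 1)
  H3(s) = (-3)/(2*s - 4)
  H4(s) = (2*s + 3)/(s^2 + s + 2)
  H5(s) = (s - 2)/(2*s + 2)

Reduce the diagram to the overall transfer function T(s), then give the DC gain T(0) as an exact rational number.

Reducing step by step:

[1] combine H2, H3, H4 in parallel -> (7*s^3 - 20*s^2 - 49*s + 2)/(6*s^4 - 8*s^3 + 2*s^2 - 24*s + 8)
[2] series reduction of (H2+H3+H4), H5 -> (7*s^3 - 20*s^2 - 49*s + 2)/(12*s^4 + 20*s^3 + 28*s^2 + 12*s - 8)
[3] combine H1, ((H2+H3+H4)*H5) in parallel -> (-18*s^5 - 24*s^4 - 25*s^3 - 24*s^2 - 31*s - 2)/(12*s^4 + 20*s^3 + 28*s^2 + 12*s - 8)
Evaluating the step-3 result (the overall T(s)) at s = 0 gives T(0) = -2/(-8) = 1/4.

Answer: 1/4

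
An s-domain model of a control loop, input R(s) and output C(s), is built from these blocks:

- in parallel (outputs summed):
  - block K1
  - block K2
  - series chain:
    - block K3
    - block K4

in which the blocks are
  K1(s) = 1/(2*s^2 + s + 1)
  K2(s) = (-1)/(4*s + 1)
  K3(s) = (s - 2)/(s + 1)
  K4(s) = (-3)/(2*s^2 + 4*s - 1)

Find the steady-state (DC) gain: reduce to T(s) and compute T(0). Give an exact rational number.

Step 1 - combine K3, K4 in series; result (6 - 3*s)/(2*s^3 + 6*s^2 + 3*s - 1)
Step 2 - combine K1, K2, (K3*K4) in parallel; result (-4*s^5 - 30*s^4 + 42*s^3 + 32*s^2 + 24*s + 6)/(16*s^6 + 60*s^5 + 70*s^4 + 42*s^3 + 15*s^2 - 2*s - 1)
That last expression is T(s); at s = 0 only the constant terms survive, so T(0) = 6/(-1) = -6.

Therefore the answer is -6.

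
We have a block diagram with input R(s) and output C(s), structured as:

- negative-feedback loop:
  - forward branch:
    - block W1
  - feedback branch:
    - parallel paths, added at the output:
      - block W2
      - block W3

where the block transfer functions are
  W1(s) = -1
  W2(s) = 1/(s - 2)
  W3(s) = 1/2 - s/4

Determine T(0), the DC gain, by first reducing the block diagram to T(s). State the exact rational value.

Reducing step by step:

[1] parallel reduction of W2, W3 = (-s^2 + 4*s)/(4*s - 8)
[2] collapse the loop (W1 forward, (W2+W3) return) = (8 - 4*s)/(s^2 - 8)
Evaluating the step-2 result (the overall T(s)) at s = 0 gives T(0) = 8/(-8) = -1.

Answer: -1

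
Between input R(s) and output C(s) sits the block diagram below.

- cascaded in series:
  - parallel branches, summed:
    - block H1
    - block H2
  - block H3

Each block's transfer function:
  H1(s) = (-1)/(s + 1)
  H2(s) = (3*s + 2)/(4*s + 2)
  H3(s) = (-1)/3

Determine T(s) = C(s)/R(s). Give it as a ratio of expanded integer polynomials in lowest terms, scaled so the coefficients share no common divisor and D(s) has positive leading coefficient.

[1] sum the parallel branches H1, H2: (3*s^2 + s)/(4*s^2 + 6*s + 2)
[2] multiply (H1+H2), H3 (series); the result is T(s) itself (integer coefficients, no common factor, positive leading denominator coefficient)

Answer: (-3*s^2 - s)/(12*s^2 + 18*s + 6)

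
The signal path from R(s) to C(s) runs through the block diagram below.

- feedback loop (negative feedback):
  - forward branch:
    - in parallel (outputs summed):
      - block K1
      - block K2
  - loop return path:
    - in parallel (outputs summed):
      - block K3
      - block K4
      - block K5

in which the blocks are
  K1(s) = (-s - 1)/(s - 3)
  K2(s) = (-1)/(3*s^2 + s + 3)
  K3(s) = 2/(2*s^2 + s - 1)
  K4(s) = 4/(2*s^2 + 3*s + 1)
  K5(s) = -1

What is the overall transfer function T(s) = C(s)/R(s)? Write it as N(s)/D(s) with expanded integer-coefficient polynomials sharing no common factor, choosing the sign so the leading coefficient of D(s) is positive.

Answer: (-12*s^6 - 28*s^5 - 33*s^4 - 13*s^3 + 9*s^2 + 5*s)/(24*s^6 + 8*s^5 - 38*s^4 - 60*s^3 - 89*s^2 + 14*s + 9)

Working:
1. parallel reduction of K1, K2 -> (-3*s^3 - 4*s^2 - 5*s)/(3*s^3 - 8*s^2 - 9)
2. reduce the parallel group K3, K4, K5 -> (-4*s^3 - 4*s^2 + 13*s - 1)/(4*s^3 + 4*s^2 - s - 1)
3. reduce the feedback loop with forward (K1+K2) and return (K3+K4+K5), which is the overall transfer function T(s) = C(s)/R(s) in lowest terms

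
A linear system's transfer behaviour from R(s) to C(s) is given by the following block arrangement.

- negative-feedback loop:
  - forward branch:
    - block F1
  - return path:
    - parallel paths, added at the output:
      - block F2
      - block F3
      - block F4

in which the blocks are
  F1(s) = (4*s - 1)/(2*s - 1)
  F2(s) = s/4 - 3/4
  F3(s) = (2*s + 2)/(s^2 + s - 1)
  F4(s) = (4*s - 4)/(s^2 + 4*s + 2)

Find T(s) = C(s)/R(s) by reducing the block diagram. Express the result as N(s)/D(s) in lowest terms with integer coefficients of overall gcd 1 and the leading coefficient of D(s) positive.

Step 1 - combine F2, F3, F4 in parallel; result (s^5 + 2*s^4 + 14*s^3 + 23*s^2 + 20*s + 38)/(4*s^4 + 20*s^3 + 20*s^2 - 8*s - 8)
Step 2 - feedback reduction of F1, (F2+F3+F4), which is the overall transfer function T(s) = C(s)/R(s) in lowest terms

Therefore the answer is (16*s^5 + 76*s^4 + 60*s^3 - 52*s^2 - 24*s + 8)/(4*s^6 + 15*s^5 + 90*s^4 + 98*s^3 + 21*s^2 + 124*s - 30).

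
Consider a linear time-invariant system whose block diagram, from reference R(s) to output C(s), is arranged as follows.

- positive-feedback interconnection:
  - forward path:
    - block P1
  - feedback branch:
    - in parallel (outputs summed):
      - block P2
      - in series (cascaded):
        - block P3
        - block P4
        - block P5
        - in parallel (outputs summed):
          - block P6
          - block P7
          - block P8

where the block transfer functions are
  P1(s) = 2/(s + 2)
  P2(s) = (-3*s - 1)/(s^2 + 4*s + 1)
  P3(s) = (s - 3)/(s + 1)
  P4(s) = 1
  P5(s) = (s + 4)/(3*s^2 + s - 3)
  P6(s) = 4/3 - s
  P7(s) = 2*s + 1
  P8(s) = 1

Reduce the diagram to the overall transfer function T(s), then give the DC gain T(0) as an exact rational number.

(1) combine P6, P7, P8 in parallel gives s + 10/3
(2) series reduction of P3, P4, P5, (P6+P7+P8) gives (3*s^3 + 13*s^2 - 26*s - 120)/(9*s^3 + 12*s^2 - 6*s - 9)
(3) sum the parallel branches P2, (P3*P4*P5*(P6+P7+P8)) gives (3*s^5 - 2*s^4 - 16*s^3 - 205*s^2 - 473*s - 111)/(9*s^5 + 48*s^4 + 51*s^3 - 21*s^2 - 42*s - 9)
(4) apply the feedback formula to P1, (P2+(P3*P4*P5*(P6+P7+P8))) gives (18*s^5 + 96*s^4 + 102*s^3 - 42*s^2 - 84*s - 18)/(9*s^6 + 60*s^5 + 151*s^4 + 113*s^3 + 326*s^2 + 853*s + 204)
Step 4 gives the overall T(s). Then T(0) = -18/204 = -3/34.

Therefore the answer is -3/34.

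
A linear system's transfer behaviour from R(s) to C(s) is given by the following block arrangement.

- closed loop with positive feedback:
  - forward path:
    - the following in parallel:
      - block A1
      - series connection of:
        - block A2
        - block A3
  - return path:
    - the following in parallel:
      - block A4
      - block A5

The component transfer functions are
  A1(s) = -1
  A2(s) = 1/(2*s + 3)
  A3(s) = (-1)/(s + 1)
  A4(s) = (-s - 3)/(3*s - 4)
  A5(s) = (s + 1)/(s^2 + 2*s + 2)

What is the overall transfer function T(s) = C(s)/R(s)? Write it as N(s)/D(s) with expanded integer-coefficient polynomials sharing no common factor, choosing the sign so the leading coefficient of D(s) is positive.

Answer: (-6*s^5 - 19*s^4 - 18*s^3 + 18*s^2 + 48*s + 32)/(4*s^5 + 10*s^4 - 17*s^3 - 93*s^2 - 132*s - 64)

Working:
Step 1: series reduction of A2, A3 gives (-1)/(2*s^2 + 5*s + 3)
Step 2: sum the parallel branches A1, (A2*A3) gives (-2*s^2 - 5*s - 4)/(2*s^2 + 5*s + 3)
Step 3: add A4, A5 (parallel) gives (-s^3 - 2*s^2 - 9*s - 10)/(3*s^3 + 2*s^2 - 2*s - 8)
Step 4: collapse the loop ((A1+(A2*A3)) forward, (A4+A5) return), which is the overall transfer function T(s) = C(s)/R(s) in lowest terms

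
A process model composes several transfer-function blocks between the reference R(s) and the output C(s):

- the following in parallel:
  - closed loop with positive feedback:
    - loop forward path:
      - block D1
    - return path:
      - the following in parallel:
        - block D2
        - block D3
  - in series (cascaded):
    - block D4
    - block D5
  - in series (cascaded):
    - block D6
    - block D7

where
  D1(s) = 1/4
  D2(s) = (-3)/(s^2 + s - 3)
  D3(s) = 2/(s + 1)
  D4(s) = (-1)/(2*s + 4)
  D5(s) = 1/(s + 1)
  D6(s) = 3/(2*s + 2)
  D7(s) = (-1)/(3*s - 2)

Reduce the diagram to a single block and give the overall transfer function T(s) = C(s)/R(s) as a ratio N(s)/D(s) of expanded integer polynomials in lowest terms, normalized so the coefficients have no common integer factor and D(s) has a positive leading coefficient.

Step 1. add D2, D3 (parallel), giving (2*s^2 - s - 9)/(s^3 + 2*s^2 - 2*s - 3)
Step 2. reduce the feedback loop with forward D1 and return (D2+D3), giving (s^3 + 2*s^2 - 2*s - 3)/(4*s^3 + 6*s^2 - 7*s - 3)
Step 3. combine D4, D5 in series, giving (-1)/(2*s^2 + 6*s + 4)
Step 4. series reduction of D6, D7, giving (-3)/(6*s^2 + 2*s - 4)
Step 5. parallel reduction of [D1/(1-D1*(D2+D3))], (D4*D5), (D6*D7): this yields T(s), and no further normalization is needed

Final answer: (3*s^6 + 13*s^5 - 4*s^4 - 53*s^3 - 20*s^2 + 31*s + 18)/(12*s^6 + 46*s^5 + 21*s^4 - 74*s^3 - 45*s^2 + 28*s + 12)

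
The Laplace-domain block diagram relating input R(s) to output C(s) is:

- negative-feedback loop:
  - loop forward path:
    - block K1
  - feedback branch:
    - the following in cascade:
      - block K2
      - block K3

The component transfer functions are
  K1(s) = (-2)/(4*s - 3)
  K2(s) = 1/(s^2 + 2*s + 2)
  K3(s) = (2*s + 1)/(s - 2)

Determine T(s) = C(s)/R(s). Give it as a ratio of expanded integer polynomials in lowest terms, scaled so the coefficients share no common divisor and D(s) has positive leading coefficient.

Reducing step by step:

1. reduce the series chain K2, K3 -> (2*s + 1)/(s^3 - 2*s - 4)
2. feedback reduction of K1, (K2*K3); the result is T(s) itself (integer coefficients, no common factor, positive leading denominator coefficient)

Answer: (-2*s^3 + 4*s + 8)/(4*s^4 - 3*s^3 - 8*s^2 - 14*s + 10)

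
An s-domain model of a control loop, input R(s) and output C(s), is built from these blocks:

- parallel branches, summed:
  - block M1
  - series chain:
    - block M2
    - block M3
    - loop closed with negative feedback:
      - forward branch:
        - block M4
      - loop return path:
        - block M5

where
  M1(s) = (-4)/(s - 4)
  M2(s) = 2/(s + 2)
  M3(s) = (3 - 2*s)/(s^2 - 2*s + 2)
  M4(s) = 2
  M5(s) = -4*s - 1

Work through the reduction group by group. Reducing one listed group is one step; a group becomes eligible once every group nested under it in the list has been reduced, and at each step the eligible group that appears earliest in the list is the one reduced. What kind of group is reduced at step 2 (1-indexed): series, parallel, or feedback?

[1] close the feedback loop around M4, M5
[2] combine M2, M3, [M4/(1+M4*M5)] in series
[3] sum the parallel branches M1, (M2*M3*[M4/(1+M4*M5)])
At step 2 the group reduced is series.

Final answer: series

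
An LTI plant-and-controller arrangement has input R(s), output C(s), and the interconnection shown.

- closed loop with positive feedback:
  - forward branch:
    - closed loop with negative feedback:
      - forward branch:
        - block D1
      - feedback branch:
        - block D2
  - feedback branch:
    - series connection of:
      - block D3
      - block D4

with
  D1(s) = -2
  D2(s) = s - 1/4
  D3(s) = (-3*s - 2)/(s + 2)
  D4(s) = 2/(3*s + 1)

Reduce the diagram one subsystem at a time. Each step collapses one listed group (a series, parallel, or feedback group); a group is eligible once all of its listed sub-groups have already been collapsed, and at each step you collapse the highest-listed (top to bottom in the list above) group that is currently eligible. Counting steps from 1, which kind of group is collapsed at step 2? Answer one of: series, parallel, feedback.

Answer: series

Working:
Step 1: feedback reduction of D1, D2
Step 2: series reduction of D3, D4
Step 3: collapse the loop ([D1/(1+D1*D2)] forward, (D3*D4) return)
Step 2 collapses a series group.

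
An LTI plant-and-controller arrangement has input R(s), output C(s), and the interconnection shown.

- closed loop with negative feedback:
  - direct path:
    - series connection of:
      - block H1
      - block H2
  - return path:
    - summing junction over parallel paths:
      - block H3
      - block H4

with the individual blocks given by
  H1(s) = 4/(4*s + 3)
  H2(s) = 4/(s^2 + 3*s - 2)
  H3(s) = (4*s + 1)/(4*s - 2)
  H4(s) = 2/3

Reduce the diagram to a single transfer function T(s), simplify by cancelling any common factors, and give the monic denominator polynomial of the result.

Reducing step by step:

1. multiply H1, H2 (series) = 16/(4*s^3 + 15*s^2 + s - 6)
2. parallel reduction of H3, H4 = (20*s - 1)/(12*s - 6)
3. close the feedback loop around (H1*H2), (H3+H4) = (96*s - 48)/(24*s^4 + 78*s^3 - 39*s^2 + 121*s + 10)
No further cancellation is possible in the step-3 result, so that is T(s). Its denominator becomes monic after dividing by the leading coefficient 24.

Answer: s^4 + 13*s^3/4 - 13*s^2/8 + 121*s/24 + 5/12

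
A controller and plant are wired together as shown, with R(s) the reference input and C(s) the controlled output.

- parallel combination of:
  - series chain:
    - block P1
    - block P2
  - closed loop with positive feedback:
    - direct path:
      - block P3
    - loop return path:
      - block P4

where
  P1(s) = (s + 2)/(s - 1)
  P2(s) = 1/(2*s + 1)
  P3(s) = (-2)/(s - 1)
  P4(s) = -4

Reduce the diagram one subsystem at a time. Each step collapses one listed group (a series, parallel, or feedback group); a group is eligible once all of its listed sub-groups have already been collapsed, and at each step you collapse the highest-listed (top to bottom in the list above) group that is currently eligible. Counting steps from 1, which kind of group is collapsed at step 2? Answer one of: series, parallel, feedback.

Step 1: reduce the series chain P1, P2
Step 2: collapse the loop (P3 forward, P4 return)
Step 3: reduce the parallel group (P1*P2), [P3/(1-P3*P4)]
At step 2 the group reduced is feedback.

Therefore the answer is feedback.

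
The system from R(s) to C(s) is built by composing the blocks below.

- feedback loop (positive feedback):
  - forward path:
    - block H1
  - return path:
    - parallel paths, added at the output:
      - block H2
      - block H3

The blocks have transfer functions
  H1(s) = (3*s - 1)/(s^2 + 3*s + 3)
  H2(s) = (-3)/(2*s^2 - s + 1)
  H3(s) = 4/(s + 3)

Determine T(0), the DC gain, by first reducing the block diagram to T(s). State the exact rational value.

Step 1. add H2, H3 (parallel) = (8*s^2 - 7*s - 5)/(2*s^3 + 5*s^2 - 2*s + 3)
Step 2. collapse the loop (H1 forward, (H2+H3) return) = (6*s^4 + 13*s^3 - 11*s^2 + 11*s - 3)/(2*s^5 + 11*s^4 - 5*s^3 + 41*s^2 + 11*s + 4)
That last expression is T(s); at s = 0 only the constant terms survive, so T(0) = -3/4.

Hence the answer: -3/4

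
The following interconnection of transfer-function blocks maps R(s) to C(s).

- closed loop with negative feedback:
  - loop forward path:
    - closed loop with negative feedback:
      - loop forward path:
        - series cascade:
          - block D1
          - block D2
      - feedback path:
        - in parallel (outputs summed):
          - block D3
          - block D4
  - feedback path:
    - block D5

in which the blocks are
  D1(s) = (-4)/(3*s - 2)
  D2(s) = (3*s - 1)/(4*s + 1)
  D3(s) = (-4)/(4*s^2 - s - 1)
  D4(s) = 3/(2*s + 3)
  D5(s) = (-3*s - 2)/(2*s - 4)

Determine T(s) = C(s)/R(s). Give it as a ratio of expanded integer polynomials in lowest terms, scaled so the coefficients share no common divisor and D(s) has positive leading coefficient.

(1) multiply D1, D2 (series): (4 - 12*s)/(12*s^2 - 5*s - 2)
(2) parallel reduction of D3, D4: (12*s^2 - 11*s - 15)/(8*s^3 + 10*s^2 - 5*s - 3)
(3) close the feedback loop around (D1*D2), (D3+D4): (-96*s^4 - 88*s^3 + 100*s^2 + 16*s - 12)/(96*s^5 + 80*s^4 - 270*s^3 + 149*s^2 + 161*s - 54)
(4) apply the feedback formula to [(D1*D2)/(1+(D1*D2)*(D3+D4))], D5 - this is the overall T(s), already in the required normalized form

Hence the answer: (-96*s^5 + 104*s^4 + 276*s^3 - 184*s^2 - 44*s + 24)/(96*s^6 + 32*s^5 - 202*s^4 + 627*s^3 - 261*s^2 - 374*s + 120)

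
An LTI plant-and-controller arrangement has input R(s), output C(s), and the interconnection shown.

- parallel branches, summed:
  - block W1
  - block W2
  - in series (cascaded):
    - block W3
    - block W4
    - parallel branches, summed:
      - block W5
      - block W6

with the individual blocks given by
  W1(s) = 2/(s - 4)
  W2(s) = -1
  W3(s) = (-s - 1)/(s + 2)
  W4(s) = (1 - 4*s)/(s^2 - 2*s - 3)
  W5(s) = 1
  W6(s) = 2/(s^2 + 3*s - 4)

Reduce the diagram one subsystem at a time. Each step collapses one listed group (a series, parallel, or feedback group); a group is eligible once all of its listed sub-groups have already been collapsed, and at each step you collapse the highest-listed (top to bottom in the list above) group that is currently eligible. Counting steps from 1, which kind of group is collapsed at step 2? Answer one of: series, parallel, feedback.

1. reduce the parallel group W5, W6
2. multiply W3, W4, (W5+W6) (series)
3. add W1, W2, (W3*W4*(W5+W6)) (parallel)
Step 2 collapses a series group.

Final answer: series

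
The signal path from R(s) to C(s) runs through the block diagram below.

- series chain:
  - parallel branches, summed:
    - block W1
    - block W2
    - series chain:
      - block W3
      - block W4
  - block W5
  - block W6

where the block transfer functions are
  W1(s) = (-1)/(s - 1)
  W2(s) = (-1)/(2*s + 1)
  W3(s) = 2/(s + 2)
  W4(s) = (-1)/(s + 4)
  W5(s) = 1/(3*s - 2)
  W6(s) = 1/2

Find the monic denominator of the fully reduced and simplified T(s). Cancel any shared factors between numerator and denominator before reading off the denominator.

Reducing step by step:

Step 1 - series reduction of W3, W4; result (-2)/(s^2 + 6*s + 8)
Step 2 - parallel reduction of W1, W2, (W3*W4); result (-3*s^3 - 22*s^2 - 22*s + 2)/(2*s^4 + 11*s^3 + 9*s^2 - 14*s - 8)
Step 3 - series reduction of (W1+W2+(W3*W4)), W5, W6; result (-3*s^3 - 22*s^2 - 22*s + 2)/(12*s^5 + 58*s^4 + 10*s^3 - 120*s^2 + 8*s + 32)
T(s) is the step-3 result (common factors already cancelled). Leading coefficient of the denominator: 12. Divide through by 12 for the monic polynomial.

Answer: s^5 + 29*s^4/6 + 5*s^3/6 - 10*s^2 + 2*s/3 + 8/3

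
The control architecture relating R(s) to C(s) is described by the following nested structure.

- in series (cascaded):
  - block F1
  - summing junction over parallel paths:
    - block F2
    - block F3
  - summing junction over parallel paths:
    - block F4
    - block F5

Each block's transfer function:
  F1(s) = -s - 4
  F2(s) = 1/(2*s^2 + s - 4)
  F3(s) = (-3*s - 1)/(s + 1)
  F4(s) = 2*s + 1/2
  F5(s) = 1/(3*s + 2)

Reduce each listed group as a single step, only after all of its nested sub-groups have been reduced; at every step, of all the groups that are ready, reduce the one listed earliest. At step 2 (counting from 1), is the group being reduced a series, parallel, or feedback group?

Step 1: sum the parallel branches F2, F3
Step 2: parallel reduction of F4, F5
Step 3: series reduction of F1, (F2+F3), (F4+F5)
The group at step 2 is a parallel group.

Therefore the answer is parallel.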